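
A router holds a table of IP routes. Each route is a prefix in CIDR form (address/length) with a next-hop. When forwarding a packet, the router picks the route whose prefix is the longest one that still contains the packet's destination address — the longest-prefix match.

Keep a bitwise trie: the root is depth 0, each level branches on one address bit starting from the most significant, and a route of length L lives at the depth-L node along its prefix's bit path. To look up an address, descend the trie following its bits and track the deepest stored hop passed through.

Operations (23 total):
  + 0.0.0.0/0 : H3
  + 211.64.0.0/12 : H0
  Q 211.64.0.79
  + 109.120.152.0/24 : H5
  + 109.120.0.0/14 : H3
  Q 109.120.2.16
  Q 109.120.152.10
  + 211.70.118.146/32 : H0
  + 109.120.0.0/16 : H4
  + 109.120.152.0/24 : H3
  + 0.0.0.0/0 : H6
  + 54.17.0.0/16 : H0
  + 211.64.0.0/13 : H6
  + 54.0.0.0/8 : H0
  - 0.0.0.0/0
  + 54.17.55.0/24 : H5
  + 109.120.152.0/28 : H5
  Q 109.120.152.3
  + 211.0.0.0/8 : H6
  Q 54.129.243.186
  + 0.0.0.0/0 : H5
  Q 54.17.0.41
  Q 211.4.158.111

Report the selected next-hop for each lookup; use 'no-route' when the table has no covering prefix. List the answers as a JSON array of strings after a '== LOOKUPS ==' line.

Process each operation:
  add 0.0.0.0/0 -> H3 at depth 0
  add 211.64.0.0/12 -> H0 at depth 12
  Q 211.64.0.79: descend 110100110100 ; hops seen [H3,H0] ; pick H0
  add 109.120.152.0/24 -> H5 at depth 24
  add 109.120.0.0/14 -> H3 at depth 14
  Q 109.120.2.16: descend 0110110101111000 ; hops seen [H3,H3] ; pick H3
  Q 109.120.152.10: descend 011011010111100010011000 ; hops seen [H3,H3,H5] ; pick H5
  add 211.70.118.146/32 -> H0 at depth 32
  add 109.120.0.0/16 -> H4 at depth 16
  add 109.120.152.0/24 -> H3 at depth 24
  add 0.0.0.0/0 -> H6 at depth 0
  add 54.17.0.0/16 -> H0 at depth 16
  add 211.64.0.0/13 -> H6 at depth 13
  add 54.0.0.0/8 -> H0 at depth 8
  - 0.0.0.0/0 clear@0
  add 54.17.55.0/24 -> H5 at depth 24
  add 109.120.152.0/28 -> H5 at depth 28
  Q 109.120.152.3: descend 0110110101111000100110000000 ; hops seen [H3,H4,H3,H5] ; pick H5
  add 211.0.0.0/8 -> H6 at depth 8
  Q 54.129.243.186: descend 00110110 ; hops seen [H0] ; pick H0
  add 0.0.0.0/0 -> H5 at depth 0
  Q 54.17.0.41: descend 001101100001000100 ; hops seen [H5,H0,H0] ; pick H0
  Q 211.4.158.111: descend 110100110 ; hops seen [H5,H6] ; pick H6

== LOOKUPS ==
["H0","H3","H5","H5","H0","H0","H6"]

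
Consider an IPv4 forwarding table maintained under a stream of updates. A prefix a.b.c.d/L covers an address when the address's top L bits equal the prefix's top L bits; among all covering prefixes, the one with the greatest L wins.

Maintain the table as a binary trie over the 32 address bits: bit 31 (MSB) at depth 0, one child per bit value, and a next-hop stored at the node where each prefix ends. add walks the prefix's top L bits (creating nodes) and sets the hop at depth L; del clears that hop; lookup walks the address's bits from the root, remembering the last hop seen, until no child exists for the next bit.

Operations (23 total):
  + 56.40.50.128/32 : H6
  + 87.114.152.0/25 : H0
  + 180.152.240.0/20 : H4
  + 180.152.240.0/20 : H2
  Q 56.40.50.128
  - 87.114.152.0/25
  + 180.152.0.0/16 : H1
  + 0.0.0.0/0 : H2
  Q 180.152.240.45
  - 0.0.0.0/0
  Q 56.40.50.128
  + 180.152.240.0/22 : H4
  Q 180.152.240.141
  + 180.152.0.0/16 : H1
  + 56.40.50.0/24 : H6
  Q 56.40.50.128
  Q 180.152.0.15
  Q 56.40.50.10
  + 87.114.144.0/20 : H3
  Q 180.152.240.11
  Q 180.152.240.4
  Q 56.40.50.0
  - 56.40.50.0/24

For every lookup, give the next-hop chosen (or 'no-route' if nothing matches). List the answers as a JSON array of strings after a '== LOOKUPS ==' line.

Apply in order:
  + 56.40.50.128/32 (H6) depth=32
  + 87.114.152.0/25 (H0) depth=25
  + 180.152.240.0/20 (H4) depth=20
  + 180.152.240.0/20 (H2) depth=20
  ? 56.40.50.128  path d0:-→d1:-→d2:-→d3:-→d4:-→d5:-→d6:-→d7:-→d8:-→d9:-→d10:-→d11:-→d12:-→d13:-→d14:-→d15:-→d16:-→d17:-→d18:-→d19:-→d20:-→d21:-→d22:-→d23:-→d24:-→d25:-→d26:-→d27:-→d28:-→d29:-→d30:-→d31:-→d32:H6  best=H6
  del 87.114.152.0/25 (clear depth 25)
  + 180.152.0.0/16 (H1) depth=16
  + 0.0.0.0/0 (H2) depth=0
  ? 180.152.240.45  path d0:H2→d1:-→d2:-→d3:-→d4:-→d5:-→d6:-→d7:-→d8:-→d9:-→d10:-→d11:-→d12:-→d13:-→d14:-→d15:-→d16:H1→d17:-→d18:-→d19:-→d20:H2  best=H2
  del 0.0.0.0/0 (clear depth 0)
  ? 56.40.50.128  path d0:-→d1:-→d2:-→d3:-→d4:-→d5:-→d6:-→d7:-→d8:-→d9:-→d10:-→d11:-→d12:-→d13:-→d14:-→d15:-→d16:-→d17:-→d18:-→d19:-→d20:-→d21:-→d22:-→d23:-→d24:-→d25:-→d26:-→d27:-→d28:-→d29:-→d30:-→d31:-→d32:H6  best=H6
  + 180.152.240.0/22 (H4) depth=22
  ? 180.152.240.141  path d0:-→d1:-→d2:-→d3:-→d4:-→d5:-→d6:-→d7:-→d8:-→d9:-→d10:-→d11:-→d12:-→d13:-→d14:-→d15:-→d16:H1→d17:-→d18:-→d19:-→d20:H2→d21:-→d22:H4  best=H4
  + 180.152.0.0/16 (H1) depth=16
  + 56.40.50.0/24 (H6) depth=24
  ? 56.40.50.128  path d0:-→d1:-→d2:-→d3:-→d4:-→d5:-→d6:-→d7:-→d8:-→d9:-→d10:-→d11:-→d12:-→d13:-→d14:-→d15:-→d16:-→d17:-→d18:-→d19:-→d20:-→d21:-→d22:-→d23:-→d24:H6→d25:-→d26:-→d27:-→d28:-→d29:-→d30:-→d31:-→d32:H6  best=H6
  ? 180.152.0.15  path d0:-→d1:-→d2:-→d3:-→d4:-→d5:-→d6:-→d7:-→d8:-→d9:-→d10:-→d11:-→d12:-→d13:-→d14:-→d15:-→d16:H1  best=H1
  ? 56.40.50.10  path d0:-→d1:-→d2:-→d3:-→d4:-→d5:-→d6:-→d7:-→d8:-→d9:-→d10:-→d11:-→d12:-→d13:-→d14:-→d15:-→d16:-→d17:-→d18:-→d19:-→d20:-→d21:-→d22:-→d23:-→d24:H6  best=H6
  + 87.114.144.0/20 (H3) depth=20
  ? 180.152.240.11  path d0:-→d1:-→d2:-→d3:-→d4:-→d5:-→d6:-→d7:-→d8:-→d9:-→d10:-→d11:-→d12:-→d13:-→d14:-→d15:-→d16:H1→d17:-→d18:-→d19:-→d20:H2→d21:-→d22:H4  best=H4
  ? 180.152.240.4  path d0:-→d1:-→d2:-→d3:-→d4:-→d5:-→d6:-→d7:-→d8:-→d9:-→d10:-→d11:-→d12:-→d13:-→d14:-→d15:-→d16:H1→d17:-→d18:-→d19:-→d20:H2→d21:-→d22:H4  best=H4
  ? 56.40.50.0  path d0:-→d1:-→d2:-→d3:-→d4:-→d5:-→d6:-→d7:-→d8:-→d9:-→d10:-→d11:-→d12:-→d13:-→d14:-→d15:-→d16:-→d17:-→d18:-→d19:-→d20:-→d21:-→d22:-→d23:-→d24:H6  best=H6
  del 56.40.50.0/24 (clear depth 24)

== LOOKUPS ==
["H6","H2","H6","H4","H6","H1","H6","H4","H4","H6"]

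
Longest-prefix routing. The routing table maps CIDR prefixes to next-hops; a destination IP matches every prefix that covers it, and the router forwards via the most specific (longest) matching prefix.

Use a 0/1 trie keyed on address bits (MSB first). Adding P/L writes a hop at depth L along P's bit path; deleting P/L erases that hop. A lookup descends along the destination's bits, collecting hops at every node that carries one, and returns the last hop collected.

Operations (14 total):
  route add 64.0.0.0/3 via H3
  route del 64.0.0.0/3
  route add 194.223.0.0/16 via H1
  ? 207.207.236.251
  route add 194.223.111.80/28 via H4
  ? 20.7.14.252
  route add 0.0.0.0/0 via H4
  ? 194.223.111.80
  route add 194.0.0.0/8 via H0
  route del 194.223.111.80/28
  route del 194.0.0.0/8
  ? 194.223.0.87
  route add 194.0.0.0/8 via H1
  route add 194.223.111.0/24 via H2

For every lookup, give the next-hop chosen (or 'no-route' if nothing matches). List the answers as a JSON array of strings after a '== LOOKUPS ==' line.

Apply in order:
  + 64.0.0.0/3 (H3) depth=3
  del 64.0.0.0/3 (clear depth 3)
  + 194.223.0.0/16 (H1) depth=16
  Q 207.207.236.251: descend 1100 ; hops seen [∅] ; pick no-route
  + 194.223.111.80/28 (H4) depth=28
  Q 20.7.14.252: descend 0 ; hops seen [∅] ; pick no-route
  + 0.0.0.0/0 (H4) depth=0
  Q 194.223.111.80: descend 1100001011011111011011110101 ; hops seen [H4,H1,H4] ; pick H4
  + 194.0.0.0/8 (H0) depth=8
  del 194.223.111.80/28 (clear depth 28)
  del 194.0.0.0/8 (clear depth 8)
  Q 194.223.0.87: descend 11000010110111110 ; hops seen [H4,H1] ; pick H1
  + 194.0.0.0/8 (H1) depth=8
  + 194.223.111.0/24 (H2) depth=24

== LOOKUPS ==
["no-route","no-route","H4","H1"]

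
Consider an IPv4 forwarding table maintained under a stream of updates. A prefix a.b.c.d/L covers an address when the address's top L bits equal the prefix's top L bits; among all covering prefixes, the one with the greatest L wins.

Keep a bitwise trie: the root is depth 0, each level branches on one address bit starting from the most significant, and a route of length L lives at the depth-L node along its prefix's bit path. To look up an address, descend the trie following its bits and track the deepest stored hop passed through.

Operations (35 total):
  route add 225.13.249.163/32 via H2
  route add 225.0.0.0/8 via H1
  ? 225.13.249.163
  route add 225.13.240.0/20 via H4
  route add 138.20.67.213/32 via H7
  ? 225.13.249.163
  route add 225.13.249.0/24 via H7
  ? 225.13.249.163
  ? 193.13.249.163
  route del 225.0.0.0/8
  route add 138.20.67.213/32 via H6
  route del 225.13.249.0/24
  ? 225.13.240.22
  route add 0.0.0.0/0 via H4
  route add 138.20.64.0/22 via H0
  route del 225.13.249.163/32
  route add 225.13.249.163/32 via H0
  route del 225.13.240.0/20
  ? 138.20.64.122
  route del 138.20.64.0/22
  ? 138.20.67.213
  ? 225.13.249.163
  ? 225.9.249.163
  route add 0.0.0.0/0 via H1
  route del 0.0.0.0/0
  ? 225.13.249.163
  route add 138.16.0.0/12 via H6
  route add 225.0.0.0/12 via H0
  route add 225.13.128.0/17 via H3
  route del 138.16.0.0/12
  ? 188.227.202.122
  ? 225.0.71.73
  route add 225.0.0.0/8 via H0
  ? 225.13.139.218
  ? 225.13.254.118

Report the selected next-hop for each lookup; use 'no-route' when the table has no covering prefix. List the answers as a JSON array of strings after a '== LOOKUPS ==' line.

Apply in order:
  + 225.13.249.163/32 (H2) depth=32
  + 225.0.0.0/8 (H1) depth=8
  ? 225.13.249.163  path d0:-→d1:-→d2:-→d3:-→d4:-→d5:-→d6:-→d7:-→d8:H1→d9:-→d10:-→d11:-→d12:-→d13:-→d14:-→d15:-→d16:-→d17:-→d18:-→d19:-→d20:-→d21:-→d22:-→d23:-→d24:-→d25:-→d26:-→d27:-→d28:-→d29:-→d30:-→d31:-→d32:H2  best=H2
  + 225.13.240.0/20 (H4) depth=20
  + 138.20.67.213/32 (H7) depth=32
  ? 225.13.249.163  path d0:-→d1:-→d2:-→d3:-→d4:-→d5:-→d6:-→d7:-→d8:H1→d9:-→d10:-→d11:-→d12:-→d13:-→d14:-→d15:-→d16:-→d17:-→d18:-→d19:-→d20:H4→d21:-→d22:-→d23:-→d24:-→d25:-→d26:-→d27:-→d28:-→d29:-→d30:-→d31:-→d32:H2  best=H2
  + 225.13.249.0/24 (H7) depth=24
  ? 225.13.249.163  path d0:-→d1:-→d2:-→d3:-→d4:-→d5:-→d6:-→d7:-→d8:H1→d9:-→d10:-→d11:-→d12:-→d13:-→d14:-→d15:-→d16:-→d17:-→d18:-→d19:-→d20:H4→d21:-→d22:-→d23:-→d24:H7→d25:-→d26:-→d27:-→d28:-→d29:-→d30:-→d31:-→d32:H2  best=H2
  ? 193.13.249.163  path d0:-→d1:-→d2:-  best=no-route
  del 225.0.0.0/8 (clear depth 8)
  + 138.20.67.213/32 (H6) depth=32
  del 225.13.249.0/24 (clear depth 24)
  ? 225.13.240.22  path d0:-→d1:-→d2:-→d3:-→d4:-→d5:-→d6:-→d7:-→d8:-→d9:-→d10:-→d11:-→d12:-→d13:-→d14:-→d15:-→d16:-→d17:-→d18:-→d19:-→d20:H4  best=H4
  + 0.0.0.0/0 (H4) depth=0
  + 138.20.64.0/22 (H0) depth=22
  del 225.13.249.163/32 (clear depth 32)
  + 225.13.249.163/32 (H0) depth=32
  del 225.13.240.0/20 (clear depth 20)
  ? 138.20.64.122  path d0:H4→d1:-→d2:-→d3:-→d4:-→d5:-→d6:-→d7:-→d8:-→d9:-→d10:-→d11:-→d12:-→d13:-→d14:-→d15:-→d16:-→d17:-→d18:-→d19:-→d20:-→d21:-→d22:H0  best=H0
  del 138.20.64.0/22 (clear depth 22)
  ? 138.20.67.213  path d0:H4→d1:-→d2:-→d3:-→d4:-→d5:-→d6:-→d7:-→d8:-→d9:-→d10:-→d11:-→d12:-→d13:-→d14:-→d15:-→d16:-→d17:-→d18:-→d19:-→d20:-→d21:-→d22:-→d23:-→d24:-→d25:-→d26:-→d27:-→d28:-→d29:-→d30:-→d31:-→d32:H6  best=H6
  ? 225.13.249.163  path d0:H4→d1:-→d2:-→d3:-→d4:-→d5:-→d6:-→d7:-→d8:-→d9:-→d10:-→d11:-→d12:-→d13:-→d14:-→d15:-→d16:-→d17:-→d18:-→d19:-→d20:-→d21:-→d22:-→d23:-→d24:-→d25:-→d26:-→d27:-→d28:-→d29:-→d30:-→d31:-→d32:H0  best=H0
  ? 225.9.249.163  path d0:H4→d1:-→d2:-→d3:-→d4:-→d5:-→d6:-→d7:-→d8:-→d9:-→d10:-→d11:-→d12:-→d13:-  best=H4
  + 0.0.0.0/0 (H1) depth=0
  del 0.0.0.0/0 (clear depth 0)
  ? 225.13.249.163  path d0:-→d1:-→d2:-→d3:-→d4:-→d5:-→d6:-→d7:-→d8:-→d9:-→d10:-→d11:-→d12:-→d13:-→d14:-→d15:-→d16:-→d17:-→d18:-→d19:-→d20:-→d21:-→d22:-→d23:-→d24:-→d25:-→d26:-→d27:-→d28:-→d29:-→d30:-→d31:-→d32:H0  best=H0
  + 138.16.0.0/12 (H6) depth=12
  + 225.0.0.0/12 (H0) depth=12
  + 225.13.128.0/17 (H3) depth=17
  del 138.16.0.0/12 (clear depth 12)
  ? 188.227.202.122  path d0:-→d1:-→d2:-  best=no-route
  ? 225.0.71.73  path d0:-→d1:-→d2:-→d3:-→d4:-→d5:-→d6:-→d7:-→d8:-→d9:-→d10:-→d11:-→d12:H0  best=H0
  + 225.0.0.0/8 (H0) depth=8
  ? 225.13.139.218  path d0:-→d1:-→d2:-→d3:-→d4:-→d5:-→d6:-→d7:-→d8:H0→d9:-→d10:-→d11:-→d12:H0→d13:-→d14:-→d15:-→d16:-→d17:H3  best=H3
  ? 225.13.254.118  path d0:-→d1:-→d2:-→d3:-→d4:-→d5:-→d6:-→d7:-→d8:H0→d9:-→d10:-→d11:-→d12:H0→d13:-→d14:-→d15:-→d16:-→d17:H3→d18:-→d19:-→d20:-→d21:-  best=H3

== LOOKUPS ==
["H2","H2","H2","no-route","H4","H0","H6","H0","H4","H0","no-route","H0","H3","H3"]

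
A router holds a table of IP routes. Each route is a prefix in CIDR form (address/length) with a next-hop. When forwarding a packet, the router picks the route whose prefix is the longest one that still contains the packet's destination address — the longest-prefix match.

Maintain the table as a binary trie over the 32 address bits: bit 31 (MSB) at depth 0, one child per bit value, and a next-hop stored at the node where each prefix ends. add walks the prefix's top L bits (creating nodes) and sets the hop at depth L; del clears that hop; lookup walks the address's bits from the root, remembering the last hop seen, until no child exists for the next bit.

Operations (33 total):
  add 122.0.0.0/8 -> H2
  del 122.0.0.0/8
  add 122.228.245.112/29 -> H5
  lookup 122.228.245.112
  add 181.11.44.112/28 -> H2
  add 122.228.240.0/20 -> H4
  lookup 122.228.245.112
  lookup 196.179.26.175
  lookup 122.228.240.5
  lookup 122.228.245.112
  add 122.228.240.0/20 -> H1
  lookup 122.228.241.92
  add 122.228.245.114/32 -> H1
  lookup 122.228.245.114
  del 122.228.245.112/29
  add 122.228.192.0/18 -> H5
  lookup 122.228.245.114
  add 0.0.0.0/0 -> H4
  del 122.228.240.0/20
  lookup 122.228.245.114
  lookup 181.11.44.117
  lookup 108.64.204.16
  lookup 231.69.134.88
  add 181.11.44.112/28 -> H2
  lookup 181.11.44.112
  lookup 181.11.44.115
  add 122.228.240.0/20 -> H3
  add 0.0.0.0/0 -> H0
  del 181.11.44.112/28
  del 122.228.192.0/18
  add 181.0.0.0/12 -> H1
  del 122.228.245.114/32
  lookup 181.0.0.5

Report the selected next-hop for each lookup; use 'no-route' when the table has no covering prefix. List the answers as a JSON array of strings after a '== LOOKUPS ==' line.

Process each operation:
  + 122.0.0.0/8 (H2) depth=8
  del 122.0.0.0/8 (clear depth 8)
  + 122.228.245.112/29 (H5) depth=29
  Q 122.228.245.112: descend 01111010111001001111010101110 ; hops seen [H5] ; pick H5
  + 181.11.44.112/28 (H2) depth=28
  + 122.228.240.0/20 (H4) depth=20
  Q 122.228.245.112: descend 01111010111001001111010101110 ; hops seen [H4,H5] ; pick H5
  Q 196.179.26.175: descend 1 ; hops seen [∅] ; pick no-route
  Q 122.228.240.5: descend 011110101110010011110 ; hops seen [H4] ; pick H4
  Q 122.228.245.112: descend 01111010111001001111010101110 ; hops seen [H4,H5] ; pick H5
  + 122.228.240.0/20 (H1) depth=20
  Q 122.228.241.92: descend 011110101110010011110 ; hops seen [H1] ; pick H1
  + 122.228.245.114/32 (H1) depth=32
  Q 122.228.245.114: descend 01111010111001001111010101110010 ; hops seen [H1,H5,H1] ; pick H1
  del 122.228.245.112/29 (clear depth 29)
  + 122.228.192.0/18 (H5) depth=18
  Q 122.228.245.114: descend 01111010111001001111010101110010 ; hops seen [H5,H1,H1] ; pick H1
  + 0.0.0.0/0 (H4) depth=0
  del 122.228.240.0/20 (clear depth 20)
  Q 122.228.245.114: descend 01111010111001001111010101110010 ; hops seen [H4,H5,H1] ; pick H1
  Q 181.11.44.117: descend 1011010100001011001011000111 ; hops seen [H4,H2] ; pick H2
  Q 108.64.204.16: descend 011 ; hops seen [H4] ; pick H4
  Q 231.69.134.88: descend 1 ; hops seen [H4] ; pick H4
  + 181.11.44.112/28 (H2) depth=28
  Q 181.11.44.112: descend 1011010100001011001011000111 ; hops seen [H4,H2] ; pick H2
  Q 181.11.44.115: descend 1011010100001011001011000111 ; hops seen [H4,H2] ; pick H2
  + 122.228.240.0/20 (H3) depth=20
  + 0.0.0.0/0 (H0) depth=0
  del 181.11.44.112/28 (clear depth 28)
  del 122.228.192.0/18 (clear depth 18)
  + 181.0.0.0/12 (H1) depth=12
  del 122.228.245.114/32 (clear depth 32)
  Q 181.0.0.5: descend 101101010000 ; hops seen [H0,H1] ; pick H1

== LOOKUPS ==
["H5","H5","no-route","H4","H5","H1","H1","H1","H1","H2","H4","H4","H2","H2","H1"]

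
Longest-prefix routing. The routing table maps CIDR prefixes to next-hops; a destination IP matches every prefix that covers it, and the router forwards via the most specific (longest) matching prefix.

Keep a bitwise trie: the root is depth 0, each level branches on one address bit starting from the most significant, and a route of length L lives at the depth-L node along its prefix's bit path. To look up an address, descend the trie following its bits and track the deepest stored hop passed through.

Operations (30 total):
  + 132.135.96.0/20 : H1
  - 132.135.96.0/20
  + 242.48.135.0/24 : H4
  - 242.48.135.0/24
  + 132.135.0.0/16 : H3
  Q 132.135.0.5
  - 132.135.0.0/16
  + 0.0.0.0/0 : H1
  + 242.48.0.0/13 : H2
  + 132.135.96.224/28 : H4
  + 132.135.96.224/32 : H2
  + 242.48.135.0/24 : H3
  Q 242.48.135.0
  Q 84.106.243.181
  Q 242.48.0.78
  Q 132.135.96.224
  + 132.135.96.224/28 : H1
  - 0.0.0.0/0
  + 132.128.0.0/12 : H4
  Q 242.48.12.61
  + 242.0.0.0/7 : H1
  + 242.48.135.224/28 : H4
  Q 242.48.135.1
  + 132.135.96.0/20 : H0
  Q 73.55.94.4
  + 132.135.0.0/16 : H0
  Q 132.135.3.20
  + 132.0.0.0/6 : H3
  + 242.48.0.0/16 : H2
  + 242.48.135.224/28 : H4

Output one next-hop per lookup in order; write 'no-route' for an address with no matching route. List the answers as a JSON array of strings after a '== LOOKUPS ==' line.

Trace:
  add 132.135.96.0/20 -> H1 at depth 20
  del 132.135.96.0/20 (clear depth 20)
  add 242.48.135.0/24 -> H4 at depth 24
  del 242.48.135.0/24 (clear depth 24)
  add 132.135.0.0/16 -> H3 at depth 16
  Q 132.135.0.5: descend 10000100100001110 ; hops seen [H3] ; pick H3
  del 132.135.0.0/16 (clear depth 16)
  add 0.0.0.0/0 -> H1 at depth 0
  add 242.48.0.0/13 -> H2 at depth 13
  add 132.135.96.224/28 -> H4 at depth 28
  add 132.135.96.224/32 -> H2 at depth 32
  add 242.48.135.0/24 -> H3 at depth 24
  Q 242.48.135.0: descend 111100100011000010000111 ; hops seen [H1,H2,H3] ; pick H3
  Q 84.106.243.181: descend ε ; hops seen [H1] ; pick H1
  Q 242.48.0.78: descend 1111001000110000 ; hops seen [H1,H2] ; pick H2
  Q 132.135.96.224: descend 10000100100001110110000011100000 ; hops seen [H1,H4,H2] ; pick H2
  add 132.135.96.224/28 -> H1 at depth 28
  del 0.0.0.0/0 (clear depth 0)
  add 132.128.0.0/12 -> H4 at depth 12
  Q 242.48.12.61: descend 1111001000110000 ; hops seen [H2] ; pick H2
  add 242.0.0.0/7 -> H1 at depth 7
  add 242.48.135.224/28 -> H4 at depth 28
  Q 242.48.135.1: descend 111100100011000010000111 ; hops seen [H1,H2,H3] ; pick H3
  add 132.135.96.0/20 -> H0 at depth 20
  Q 73.55.94.4: descend ε ; hops seen [∅] ; pick no-route
  add 132.135.0.0/16 -> H0 at depth 16
  Q 132.135.3.20: descend 10000100100001110 ; hops seen [H4,H0] ; pick H0
  add 132.0.0.0/6 -> H3 at depth 6
  add 242.48.0.0/16 -> H2 at depth 16
  add 242.48.135.224/28 -> H4 at depth 28

== LOOKUPS ==
["H3","H3","H1","H2","H2","H2","H3","no-route","H0"]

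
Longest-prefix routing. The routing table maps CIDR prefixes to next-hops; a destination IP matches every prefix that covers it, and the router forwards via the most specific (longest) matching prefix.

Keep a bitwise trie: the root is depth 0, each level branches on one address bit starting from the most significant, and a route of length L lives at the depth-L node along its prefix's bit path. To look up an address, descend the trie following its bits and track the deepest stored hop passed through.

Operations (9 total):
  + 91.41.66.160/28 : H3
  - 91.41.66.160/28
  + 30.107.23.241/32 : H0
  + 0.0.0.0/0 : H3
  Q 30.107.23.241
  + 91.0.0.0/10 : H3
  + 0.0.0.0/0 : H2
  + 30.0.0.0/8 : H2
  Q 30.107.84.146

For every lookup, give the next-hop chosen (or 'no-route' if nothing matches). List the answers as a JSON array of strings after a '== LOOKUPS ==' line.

Apply in order:
  add 91.41.66.160/28 -> H3 at depth 28
  del 91.41.66.160/28 (clear depth 28)
  add 30.107.23.241/32 -> H0 at depth 32
  add 0.0.0.0/0 -> H3 at depth 0
  Q 30.107.23.241: descend 00011110011010110001011111110001 ; hops seen [H3,H0] ; pick H0
  add 91.0.0.0/10 -> H3 at depth 10
  add 0.0.0.0/0 -> H2 at depth 0
  add 30.0.0.0/8 -> H2 at depth 8
  Q 30.107.84.146: descend 00011110011010110 ; hops seen [H2,H2] ; pick H2

== LOOKUPS ==
["H0","H2"]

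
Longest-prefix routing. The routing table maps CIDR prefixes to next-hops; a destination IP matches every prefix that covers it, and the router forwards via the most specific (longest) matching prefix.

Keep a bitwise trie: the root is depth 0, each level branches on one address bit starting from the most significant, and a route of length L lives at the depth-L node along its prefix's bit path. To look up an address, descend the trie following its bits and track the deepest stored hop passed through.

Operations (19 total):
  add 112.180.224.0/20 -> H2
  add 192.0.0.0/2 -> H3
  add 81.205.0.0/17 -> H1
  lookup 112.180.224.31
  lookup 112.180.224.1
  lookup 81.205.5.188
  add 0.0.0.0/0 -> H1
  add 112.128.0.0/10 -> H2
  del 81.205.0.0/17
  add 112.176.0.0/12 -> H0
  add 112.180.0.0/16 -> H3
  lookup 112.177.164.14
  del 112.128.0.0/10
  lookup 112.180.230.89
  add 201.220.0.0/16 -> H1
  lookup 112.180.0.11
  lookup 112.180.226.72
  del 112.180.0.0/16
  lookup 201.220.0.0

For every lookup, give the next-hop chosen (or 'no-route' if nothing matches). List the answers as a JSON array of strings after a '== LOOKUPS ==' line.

Apply in order:
  add 112.180.224.0/20 -> H2 at depth 20
  add 192.0.0.0/2 -> H3 at depth 2
  add 81.205.0.0/17 -> H1 at depth 17
  ? 112.180.224.31  path d0:-→d1:-→d2:-→d3:-→d4:-→d5:-→d6:-→d7:-→d8:-→d9:-→d10:-→d11:-→d12:-→d13:-→d14:-→d15:-→d16:-→d17:-→d18:-→d19:-→d20:H2  best=H2
  ? 112.180.224.1  path d0:-→d1:-→d2:-→d3:-→d4:-→d5:-→d6:-→d7:-→d8:-→d9:-→d10:-→d11:-→d12:-→d13:-→d14:-→d15:-→d16:-→d17:-→d18:-→d19:-→d20:H2  best=H2
  ? 81.205.5.188  path d0:-→d1:-→d2:-→d3:-→d4:-→d5:-→d6:-→d7:-→d8:-→d9:-→d10:-→d11:-→d12:-→d13:-→d14:-→d15:-→d16:-→d17:H1  best=H1
  add 0.0.0.0/0 -> H1 at depth 0
  add 112.128.0.0/10 -> H2 at depth 10
  - 81.205.0.0/17 clear@17
  add 112.176.0.0/12 -> H0 at depth 12
  add 112.180.0.0/16 -> H3 at depth 16
  ? 112.177.164.14  path d0:H1→d1:-→d2:-→d3:-→d4:-→d5:-→d6:-→d7:-→d8:-→d9:-→d10:H2→d11:-→d12:H0→d13:-  best=H0
  - 112.128.0.0/10 clear@10
  ? 112.180.230.89  path d0:H1→d1:-→d2:-→d3:-→d4:-→d5:-→d6:-→d7:-→d8:-→d9:-→d10:-→d11:-→d12:H0→d13:-→d14:-→d15:-→d16:H3→d17:-→d18:-→d19:-→d20:H2  best=H2
  add 201.220.0.0/16 -> H1 at depth 16
  ? 112.180.0.11  path d0:H1→d1:-→d2:-→d3:-→d4:-→d5:-→d6:-→d7:-→d8:-→d9:-→d10:-→d11:-→d12:H0→d13:-→d14:-→d15:-→d16:H3  best=H3
  ? 112.180.226.72  path d0:H1→d1:-→d2:-→d3:-→d4:-→d5:-→d6:-→d7:-→d8:-→d9:-→d10:-→d11:-→d12:H0→d13:-→d14:-→d15:-→d16:H3→d17:-→d18:-→d19:-→d20:H2  best=H2
  - 112.180.0.0/16 clear@16
  ? 201.220.0.0  path d0:H1→d1:-→d2:H3→d3:-→d4:-→d5:-→d6:-→d7:-→d8:-→d9:-→d10:-→d11:-→d12:-→d13:-→d14:-→d15:-→d16:H1  best=H1

== LOOKUPS ==
["H2","H2","H1","H0","H2","H3","H2","H1"]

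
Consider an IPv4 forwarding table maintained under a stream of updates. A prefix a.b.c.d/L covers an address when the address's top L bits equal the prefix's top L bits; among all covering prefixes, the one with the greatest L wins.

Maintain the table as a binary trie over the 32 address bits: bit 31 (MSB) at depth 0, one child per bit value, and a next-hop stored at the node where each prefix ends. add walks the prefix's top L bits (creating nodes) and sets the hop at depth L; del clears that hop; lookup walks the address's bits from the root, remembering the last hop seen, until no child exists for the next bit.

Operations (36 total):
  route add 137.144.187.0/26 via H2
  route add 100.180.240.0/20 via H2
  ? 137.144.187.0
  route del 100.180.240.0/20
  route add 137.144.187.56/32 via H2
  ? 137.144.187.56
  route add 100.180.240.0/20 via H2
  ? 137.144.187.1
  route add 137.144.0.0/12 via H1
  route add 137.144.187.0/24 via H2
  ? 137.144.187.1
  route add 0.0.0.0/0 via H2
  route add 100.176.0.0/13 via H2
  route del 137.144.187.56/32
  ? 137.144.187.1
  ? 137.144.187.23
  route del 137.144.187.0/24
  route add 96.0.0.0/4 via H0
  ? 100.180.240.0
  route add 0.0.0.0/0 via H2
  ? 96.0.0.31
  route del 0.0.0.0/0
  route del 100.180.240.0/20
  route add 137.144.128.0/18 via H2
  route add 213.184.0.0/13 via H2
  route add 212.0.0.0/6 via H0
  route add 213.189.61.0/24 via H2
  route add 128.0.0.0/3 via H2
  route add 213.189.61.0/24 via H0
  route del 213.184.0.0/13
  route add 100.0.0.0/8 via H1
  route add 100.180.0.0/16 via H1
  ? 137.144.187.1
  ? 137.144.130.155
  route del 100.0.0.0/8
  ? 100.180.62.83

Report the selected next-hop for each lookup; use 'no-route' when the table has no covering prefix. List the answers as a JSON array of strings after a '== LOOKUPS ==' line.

Apply in order:
  add 137.144.187.0/26 -> H2 at depth 26
  add 100.180.240.0/20 -> H2 at depth 20
  ? 137.144.187.0  path d0:-→d1:-→d2:-→d3:-→d4:-→d5:-→d6:-→d7:-→d8:-→d9:-→d10:-→d11:-→d12:-→d13:-→d14:-→d15:-→d16:-→d17:-→d18:-→d19:-→d20:-→d21:-→d22:-→d23:-→d24:-→d25:-→d26:H2  best=H2
  - 100.180.240.0/20 clear@20
  add 137.144.187.56/32 -> H2 at depth 32
  ? 137.144.187.56  path d0:-→d1:-→d2:-→d3:-→d4:-→d5:-→d6:-→d7:-→d8:-→d9:-→d10:-→d11:-→d12:-→d13:-→d14:-→d15:-→d16:-→d17:-→d18:-→d19:-→d20:-→d21:-→d22:-→d23:-→d24:-→d25:-→d26:H2→d27:-→d28:-→d29:-→d30:-→d31:-→d32:H2  best=H2
  add 100.180.240.0/20 -> H2 at depth 20
  ? 137.144.187.1  path d0:-→d1:-→d2:-→d3:-→d4:-→d5:-→d6:-→d7:-→d8:-→d9:-→d10:-→d11:-→d12:-→d13:-→d14:-→d15:-→d16:-→d17:-→d18:-→d19:-→d20:-→d21:-→d22:-→d23:-→d24:-→d25:-→d26:H2  best=H2
  add 137.144.0.0/12 -> H1 at depth 12
  add 137.144.187.0/24 -> H2 at depth 24
  ? 137.144.187.1  path d0:-→d1:-→d2:-→d3:-→d4:-→d5:-→d6:-→d7:-→d8:-→d9:-→d10:-→d11:-→d12:H1→d13:-→d14:-→d15:-→d16:-→d17:-→d18:-→d19:-→d20:-→d21:-→d22:-→d23:-→d24:H2→d25:-→d26:H2  best=H2
  add 0.0.0.0/0 -> H2 at depth 0
  add 100.176.0.0/13 -> H2 at depth 13
  - 137.144.187.56/32 clear@32
  ? 137.144.187.1  path d0:H2→d1:-→d2:-→d3:-→d4:-→d5:-→d6:-→d7:-→d8:-→d9:-→d10:-→d11:-→d12:H1→d13:-→d14:-→d15:-→d16:-→d17:-→d18:-→d19:-→d20:-→d21:-→d22:-→d23:-→d24:H2→d25:-→d26:H2  best=H2
  ? 137.144.187.23  path d0:H2→d1:-→d2:-→d3:-→d4:-→d5:-→d6:-→d7:-→d8:-→d9:-→d10:-→d11:-→d12:H1→d13:-→d14:-→d15:-→d16:-→d17:-→d18:-→d19:-→d20:-→d21:-→d22:-→d23:-→d24:H2→d25:-→d26:H2  best=H2
  - 137.144.187.0/24 clear@24
  add 96.0.0.0/4 -> H0 at depth 4
  ? 100.180.240.0  path d0:H2→d1:-→d2:-→d3:-→d4:H0→d5:-→d6:-→d7:-→d8:-→d9:-→d10:-→d11:-→d12:-→d13:H2→d14:-→d15:-→d16:-→d17:-→d18:-→d19:-→d20:H2  best=H2
  add 0.0.0.0/0 -> H2 at depth 0
  ? 96.0.0.31  path d0:H2→d1:-→d2:-→d3:-→d4:H0→d5:-  best=H0
  - 0.0.0.0/0 clear@0
  - 100.180.240.0/20 clear@20
  add 137.144.128.0/18 -> H2 at depth 18
  add 213.184.0.0/13 -> H2 at depth 13
  add 212.0.0.0/6 -> H0 at depth 6
  add 213.189.61.0/24 -> H2 at depth 24
  add 128.0.0.0/3 -> H2 at depth 3
  add 213.189.61.0/24 -> H0 at depth 24
  - 213.184.0.0/13 clear@13
  add 100.0.0.0/8 -> H1 at depth 8
  add 100.180.0.0/16 -> H1 at depth 16
  ? 137.144.187.1  path d0:-→d1:-→d2:-→d3:H2→d4:-→d5:-→d6:-→d7:-→d8:-→d9:-→d10:-→d11:-→d12:H1→d13:-→d14:-→d15:-→d16:-→d17:-→d18:H2→d19:-→d20:-→d21:-→d22:-→d23:-→d24:-→d25:-→d26:H2  best=H2
  ? 137.144.130.155  path d0:-→d1:-→d2:-→d3:H2→d4:-→d5:-→d6:-→d7:-→d8:-→d9:-→d10:-→d11:-→d12:H1→d13:-→d14:-→d15:-→d16:-→d17:-→d18:H2  best=H2
  - 100.0.0.0/8 clear@8
  ? 100.180.62.83  path d0:-→d1:-→d2:-→d3:-→d4:H0→d5:-→d6:-→d7:-→d8:-→d9:-→d10:-→d11:-→d12:-→d13:H2→d14:-→d15:-→d16:H1  best=H1

== LOOKUPS ==
["H2","H2","H2","H2","H2","H2","H2","H0","H2","H2","H1"]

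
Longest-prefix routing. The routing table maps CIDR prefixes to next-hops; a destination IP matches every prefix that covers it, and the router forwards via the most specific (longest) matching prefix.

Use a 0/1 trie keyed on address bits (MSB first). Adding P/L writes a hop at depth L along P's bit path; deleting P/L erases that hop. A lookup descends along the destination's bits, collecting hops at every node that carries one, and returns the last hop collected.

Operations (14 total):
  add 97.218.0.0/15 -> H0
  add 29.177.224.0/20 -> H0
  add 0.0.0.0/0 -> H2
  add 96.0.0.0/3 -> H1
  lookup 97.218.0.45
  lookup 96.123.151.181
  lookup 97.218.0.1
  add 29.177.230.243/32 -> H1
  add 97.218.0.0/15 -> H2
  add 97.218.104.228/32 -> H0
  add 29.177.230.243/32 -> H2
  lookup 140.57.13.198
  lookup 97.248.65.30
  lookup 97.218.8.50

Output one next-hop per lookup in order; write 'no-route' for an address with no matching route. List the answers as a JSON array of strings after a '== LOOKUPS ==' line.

Process each operation:
  add 97.218.0.0/15 -> H0 at depth 15
  add 29.177.224.0/20 -> H0 at depth 20
  add 0.0.0.0/0 -> H2 at depth 0
  add 96.0.0.0/3 -> H1 at depth 3
  lookup 97.218.0.45: bits 011000011101101 walk d0:H2→d1:-→d2:-→d3:H1→d4:-→d5:-→d6:-→d7:-→d8:-→d9:-→d10:-→d11:-→d12:-→d13:-→d14:-→d15:H0 -> H0
  lookup 96.123.151.181: bits 0110000 walk d0:H2→d1:-→d2:-→d3:H1→d4:-→d5:-→d6:-→d7:- -> H1
  lookup 97.218.0.1: bits 011000011101101 walk d0:H2→d1:-→d2:-→d3:H1→d4:-→d5:-→d6:-→d7:-→d8:-→d9:-→d10:-→d11:-→d12:-→d13:-→d14:-→d15:H0 -> H0
  add 29.177.230.243/32 -> H1 at depth 32
  add 97.218.0.0/15 -> H2 at depth 15
  add 97.218.104.228/32 -> H0 at depth 32
  add 29.177.230.243/32 -> H2 at depth 32
  lookup 140.57.13.198: bits ε walk d0:H2 -> H2
  lookup 97.248.65.30: bits 0110000111 walk d0:H2→d1:-→d2:-→d3:H1→d4:-→d5:-→d6:-→d7:-→d8:-→d9:-→d10:- -> H1
  lookup 97.218.8.50: bits 01100001110110100 walk d0:H2→d1:-→d2:-→d3:H1→d4:-→d5:-→d6:-→d7:-→d8:-→d9:-→d10:-→d11:-→d12:-→d13:-→d14:-→d15:H2→d16:-→d17:- -> H2

== LOOKUPS ==
["H0","H1","H0","H2","H1","H2"]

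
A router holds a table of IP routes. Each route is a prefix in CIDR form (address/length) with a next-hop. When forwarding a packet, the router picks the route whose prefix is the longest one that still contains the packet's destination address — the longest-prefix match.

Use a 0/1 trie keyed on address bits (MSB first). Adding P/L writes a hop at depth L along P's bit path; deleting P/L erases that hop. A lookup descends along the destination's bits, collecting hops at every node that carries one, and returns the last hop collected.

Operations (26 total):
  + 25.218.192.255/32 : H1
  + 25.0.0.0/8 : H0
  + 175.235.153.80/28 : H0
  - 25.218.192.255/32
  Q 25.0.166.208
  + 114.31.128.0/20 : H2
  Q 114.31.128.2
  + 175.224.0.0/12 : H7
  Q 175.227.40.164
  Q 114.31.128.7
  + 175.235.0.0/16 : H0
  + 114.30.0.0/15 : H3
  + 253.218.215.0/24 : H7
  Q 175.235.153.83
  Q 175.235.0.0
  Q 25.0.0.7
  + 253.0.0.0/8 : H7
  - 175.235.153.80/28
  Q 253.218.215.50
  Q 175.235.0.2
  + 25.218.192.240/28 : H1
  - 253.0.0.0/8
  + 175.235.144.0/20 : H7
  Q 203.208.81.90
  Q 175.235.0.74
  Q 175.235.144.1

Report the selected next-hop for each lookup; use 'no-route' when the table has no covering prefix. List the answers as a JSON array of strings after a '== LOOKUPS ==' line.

Process each operation:
  add 25.218.192.255/32 -> H1 at depth 32
  add 25.0.0.0/8 -> H0 at depth 8
  add 175.235.153.80/28 -> H0 at depth 28
  - 25.218.192.255/32 clear@32
  Q 25.0.166.208: descend 00011001 ; hops seen [H0] ; pick H0
  add 114.31.128.0/20 -> H2 at depth 20
  Q 114.31.128.2: descend 01110010000111111000 ; hops seen [H2] ; pick H2
  add 175.224.0.0/12 -> H7 at depth 12
  Q 175.227.40.164: descend 101011111110 ; hops seen [H7] ; pick H7
  Q 114.31.128.7: descend 01110010000111111000 ; hops seen [H2] ; pick H2
  add 175.235.0.0/16 -> H0 at depth 16
  add 114.30.0.0/15 -> H3 at depth 15
  add 253.218.215.0/24 -> H7 at depth 24
  Q 175.235.153.83: descend 1010111111101011100110010101 ; hops seen [H7,H0,H0] ; pick H0
  Q 175.235.0.0: descend 1010111111101011 ; hops seen [H7,H0] ; pick H0
  Q 25.0.0.7: descend 00011001 ; hops seen [H0] ; pick H0
  add 253.0.0.0/8 -> H7 at depth 8
  - 175.235.153.80/28 clear@28
  Q 253.218.215.50: descend 111111011101101011010111 ; hops seen [H7,H7] ; pick H7
  Q 175.235.0.2: descend 1010111111101011 ; hops seen [H7,H0] ; pick H0
  add 25.218.192.240/28 -> H1 at depth 28
  - 253.0.0.0/8 clear@8
  add 175.235.144.0/20 -> H7 at depth 20
  Q 203.208.81.90: descend 11 ; hops seen [∅] ; pick no-route
  Q 175.235.0.74: descend 1010111111101011 ; hops seen [H7,H0] ; pick H0
  Q 175.235.144.1: descend 10101111111010111001 ; hops seen [H7,H0,H7] ; pick H7

== LOOKUPS ==
["H0","H2","H7","H2","H0","H0","H0","H7","H0","no-route","H0","H7"]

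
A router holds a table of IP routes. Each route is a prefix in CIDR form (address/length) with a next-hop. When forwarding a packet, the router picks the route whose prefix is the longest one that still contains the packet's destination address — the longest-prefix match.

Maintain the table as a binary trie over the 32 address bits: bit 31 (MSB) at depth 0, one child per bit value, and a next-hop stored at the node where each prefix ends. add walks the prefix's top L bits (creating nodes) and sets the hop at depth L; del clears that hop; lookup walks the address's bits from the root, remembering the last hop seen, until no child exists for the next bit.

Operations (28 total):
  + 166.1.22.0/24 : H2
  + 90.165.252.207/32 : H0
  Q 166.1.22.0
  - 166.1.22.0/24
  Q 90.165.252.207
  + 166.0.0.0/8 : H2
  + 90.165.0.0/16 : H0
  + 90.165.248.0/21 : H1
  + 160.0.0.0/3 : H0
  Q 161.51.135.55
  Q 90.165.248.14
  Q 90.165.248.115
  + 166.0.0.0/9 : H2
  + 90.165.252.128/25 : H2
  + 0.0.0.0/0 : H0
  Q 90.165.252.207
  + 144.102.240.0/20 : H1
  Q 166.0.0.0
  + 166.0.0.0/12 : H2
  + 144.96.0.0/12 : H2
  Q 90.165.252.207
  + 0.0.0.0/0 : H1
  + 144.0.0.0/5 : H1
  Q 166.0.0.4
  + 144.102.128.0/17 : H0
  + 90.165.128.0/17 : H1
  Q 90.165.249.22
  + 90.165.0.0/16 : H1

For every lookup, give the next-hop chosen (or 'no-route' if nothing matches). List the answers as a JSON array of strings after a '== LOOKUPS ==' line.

Apply in order:
  + 166.1.22.0/24 (H2) depth=24
  + 90.165.252.207/32 (H0) depth=32
  lookup 166.1.22.0: bits 101001100000000100010110 walk d0:-→d1:-→d2:-→d3:-→d4:-→d5:-→d6:-→d7:-→d8:-→d9:-→d10:-→d11:-→d12:-→d13:-→d14:-→d15:-→d16:-→d17:-→d18:-→d19:-→d20:-→d21:-→d22:-→d23:-→d24:H2 -> H2
  - 166.1.22.0/24 clear@24
  lookup 90.165.252.207: bits 01011010101001011111110011001111 walk d0:-→d1:-→d2:-→d3:-→d4:-→d5:-→d6:-→d7:-→d8:-→d9:-→d10:-→d11:-→d12:-→d13:-→d14:-→d15:-→d16:-→d17:-→d18:-→d19:-→d20:-→d21:-→d22:-→d23:-→d24:-→d25:-→d26:-→d27:-→d28:-→d29:-→d30:-→d31:-→d32:H0 -> H0
  + 166.0.0.0/8 (H2) depth=8
  + 90.165.0.0/16 (H0) depth=16
  + 90.165.248.0/21 (H1) depth=21
  + 160.0.0.0/3 (H0) depth=3
  lookup 161.51.135.55: bits 10100 walk d0:-→d1:-→d2:-→d3:H0→d4:-→d5:- -> H0
  lookup 90.165.248.14: bits 010110101010010111111 walk d0:-→d1:-→d2:-→d3:-→d4:-→d5:-→d6:-→d7:-→d8:-→d9:-→d10:-→d11:-→d12:-→d13:-→d14:-→d15:-→d16:H0→d17:-→d18:-→d19:-→d20:-→d21:H1 -> H1
  lookup 90.165.248.115: bits 010110101010010111111 walk d0:-→d1:-→d2:-→d3:-→d4:-→d5:-→d6:-→d7:-→d8:-→d9:-→d10:-→d11:-→d12:-→d13:-→d14:-→d15:-→d16:H0→d17:-→d18:-→d19:-→d20:-→d21:H1 -> H1
  + 166.0.0.0/9 (H2) depth=9
  + 90.165.252.128/25 (H2) depth=25
  + 0.0.0.0/0 (H0) depth=0
  lookup 90.165.252.207: bits 01011010101001011111110011001111 walk d0:H0→d1:-→d2:-→d3:-→d4:-→d5:-→d6:-→d7:-→d8:-→d9:-→d10:-→d11:-→d12:-→d13:-→d14:-→d15:-→d16:H0→d17:-→d18:-→d19:-→d20:-→d21:H1→d22:-→d23:-→d24:-→d25:H2→d26:-→d27:-→d28:-→d29:-→d30:-→d31:-→d32:H0 -> H0
  + 144.102.240.0/20 (H1) depth=20
  lookup 166.0.0.0: bits 101001100000000 walk d0:H0→d1:-→d2:-→d3:H0→d4:-→d5:-→d6:-→d7:-→d8:H2→d9:H2→d10:-→d11:-→d12:-→d13:-→d14:-→d15:- -> H2
  + 166.0.0.0/12 (H2) depth=12
  + 144.96.0.0/12 (H2) depth=12
  lookup 90.165.252.207: bits 01011010101001011111110011001111 walk d0:H0→d1:-→d2:-→d3:-→d4:-→d5:-→d6:-→d7:-→d8:-→d9:-→d10:-→d11:-→d12:-→d13:-→d14:-→d15:-→d16:H0→d17:-→d18:-→d19:-→d20:-→d21:H1→d22:-→d23:-→d24:-→d25:H2→d26:-→d27:-→d28:-→d29:-→d30:-→d31:-→d32:H0 -> H0
  + 0.0.0.0/0 (H1) depth=0
  + 144.0.0.0/5 (H1) depth=5
  lookup 166.0.0.4: bits 101001100000000 walk d0:H1→d1:-→d2:-→d3:H0→d4:-→d5:-→d6:-→d7:-→d8:H2→d9:H2→d10:-→d11:-→d12:H2→d13:-→d14:-→d15:- -> H2
  + 144.102.128.0/17 (H0) depth=17
  + 90.165.128.0/17 (H1) depth=17
  lookup 90.165.249.22: bits 010110101010010111111 walk d0:H1→d1:-→d2:-→d3:-→d4:-→d5:-→d6:-→d7:-→d8:-→d9:-→d10:-→d11:-→d12:-→d13:-→d14:-→d15:-→d16:H0→d17:H1→d18:-→d19:-→d20:-→d21:H1 -> H1
  + 90.165.0.0/16 (H1) depth=16

== LOOKUPS ==
["H2","H0","H0","H1","H1","H0","H2","H0","H2","H1"]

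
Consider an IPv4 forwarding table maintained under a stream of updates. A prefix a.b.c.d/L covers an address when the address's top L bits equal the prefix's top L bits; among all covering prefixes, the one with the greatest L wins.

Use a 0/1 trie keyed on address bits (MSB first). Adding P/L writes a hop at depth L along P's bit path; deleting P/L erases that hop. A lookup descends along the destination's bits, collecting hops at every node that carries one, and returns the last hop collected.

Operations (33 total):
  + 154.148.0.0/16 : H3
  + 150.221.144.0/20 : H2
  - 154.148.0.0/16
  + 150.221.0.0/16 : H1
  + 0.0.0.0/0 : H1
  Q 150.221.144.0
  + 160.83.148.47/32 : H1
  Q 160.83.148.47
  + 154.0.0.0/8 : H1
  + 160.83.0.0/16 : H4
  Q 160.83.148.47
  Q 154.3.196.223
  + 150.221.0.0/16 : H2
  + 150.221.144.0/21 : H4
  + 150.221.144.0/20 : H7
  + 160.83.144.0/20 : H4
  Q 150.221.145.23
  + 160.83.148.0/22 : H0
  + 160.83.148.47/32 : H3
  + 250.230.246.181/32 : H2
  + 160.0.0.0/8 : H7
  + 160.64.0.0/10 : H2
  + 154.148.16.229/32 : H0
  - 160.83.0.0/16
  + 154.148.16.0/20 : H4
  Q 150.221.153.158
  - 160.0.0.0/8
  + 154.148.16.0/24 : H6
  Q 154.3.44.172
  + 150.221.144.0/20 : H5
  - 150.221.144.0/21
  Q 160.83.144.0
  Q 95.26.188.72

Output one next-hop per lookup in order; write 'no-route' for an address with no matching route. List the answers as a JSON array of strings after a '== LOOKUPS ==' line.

Process each operation:
  add 154.148.0.0/16 -> H3 at depth 16
  add 150.221.144.0/20 -> H2 at depth 20
  del 154.148.0.0/16 (clear depth 16)
  add 150.221.0.0/16 -> H1 at depth 16
  add 0.0.0.0/0 -> H1 at depth 0
  Q 150.221.144.0: descend 10010110110111011001 ; hops seen [H1,H1,H2] ; pick H2
  add 160.83.148.47/32 -> H1 at depth 32
  Q 160.83.148.47: descend 10100000010100111001010000101111 ; hops seen [H1,H1] ; pick H1
  add 154.0.0.0/8 -> H1 at depth 8
  add 160.83.0.0/16 -> H4 at depth 16
  Q 160.83.148.47: descend 10100000010100111001010000101111 ; hops seen [H1,H4,H1] ; pick H1
  Q 154.3.196.223: descend 10011010 ; hops seen [H1,H1] ; pick H1
  add 150.221.0.0/16 -> H2 at depth 16
  add 150.221.144.0/21 -> H4 at depth 21
  add 150.221.144.0/20 -> H7 at depth 20
  add 160.83.144.0/20 -> H4 at depth 20
  Q 150.221.145.23: descend 100101101101110110010 ; hops seen [H1,H2,H7,H4] ; pick H4
  add 160.83.148.0/22 -> H0 at depth 22
  add 160.83.148.47/32 -> H3 at depth 32
  add 250.230.246.181/32 -> H2 at depth 32
  add 160.0.0.0/8 -> H7 at depth 8
  add 160.64.0.0/10 -> H2 at depth 10
  add 154.148.16.229/32 -> H0 at depth 32
  del 160.83.0.0/16 (clear depth 16)
  add 154.148.16.0/20 -> H4 at depth 20
  Q 150.221.153.158: descend 10010110110111011001 ; hops seen [H1,H2,H7] ; pick H7
  del 160.0.0.0/8 (clear depth 8)
  add 154.148.16.0/24 -> H6 at depth 24
  Q 154.3.44.172: descend 10011010 ; hops seen [H1,H1] ; pick H1
  add 150.221.144.0/20 -> H5 at depth 20
  del 150.221.144.0/21 (clear depth 21)
  Q 160.83.144.0: descend 101000000101001110010 ; hops seen [H1,H2,H4] ; pick H4
  Q 95.26.188.72: descend ε ; hops seen [H1] ; pick H1

== LOOKUPS ==
["H2","H1","H1","H1","H4","H7","H1","H4","H1"]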